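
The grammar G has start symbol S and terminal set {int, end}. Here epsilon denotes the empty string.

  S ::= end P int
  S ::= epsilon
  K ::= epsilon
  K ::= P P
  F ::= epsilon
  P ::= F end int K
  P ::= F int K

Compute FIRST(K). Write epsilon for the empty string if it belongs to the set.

FIRST(S): from S::=end P int we get {end}; from S::=epsilon we get {epsilon}. So FIRST(S) = {epsilon, end}.
FIRST(F): from F::=epsilon we get {epsilon}. So FIRST(F) = {epsilon}.
FIRST(P): from P::=F end int K we get {end}; from P::=F int K we get {int}. So FIRST(P) = {end, int}.
FIRST(K): from K::=epsilon we get {epsilon}; from K::=P P we get {end, int}. So FIRST(K) = {epsilon, end, int}.

{epsilon, end, int}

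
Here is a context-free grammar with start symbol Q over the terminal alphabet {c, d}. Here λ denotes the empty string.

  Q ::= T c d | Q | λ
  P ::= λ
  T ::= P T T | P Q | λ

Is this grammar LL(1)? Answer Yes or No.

No

FIRST(Q) = {λ, c}
FIRST(P) = {λ}
FIRST(T) = {λ, c}
FOLLOW(Q) = {$, c}
FOLLOW(P) = {c}
FOLLOW(T) = {c}
Cell M[Q, $] receives both Q ::= Q and Q ::= λ — the grammar is not LL(1).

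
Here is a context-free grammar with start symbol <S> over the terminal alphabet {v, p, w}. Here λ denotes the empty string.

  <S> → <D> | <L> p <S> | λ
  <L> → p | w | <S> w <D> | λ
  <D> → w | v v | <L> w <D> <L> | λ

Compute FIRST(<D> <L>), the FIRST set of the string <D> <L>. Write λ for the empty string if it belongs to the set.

{λ, p, v, w}

FIRST(<S>) = {λ, p, v, w}  (via <D>, <L> p <S>)
FIRST(<L>) = {λ, p, v, w}  (via <S> w <D>)
FIRST(<D>) = {λ, p, v, w}  (via <L> w <D> <L>)
FIRST(<D> <L>): take FIRST of each symbol in turn, carrying on past any symbol whose FIRST contains λ; result {λ, p, v, w}.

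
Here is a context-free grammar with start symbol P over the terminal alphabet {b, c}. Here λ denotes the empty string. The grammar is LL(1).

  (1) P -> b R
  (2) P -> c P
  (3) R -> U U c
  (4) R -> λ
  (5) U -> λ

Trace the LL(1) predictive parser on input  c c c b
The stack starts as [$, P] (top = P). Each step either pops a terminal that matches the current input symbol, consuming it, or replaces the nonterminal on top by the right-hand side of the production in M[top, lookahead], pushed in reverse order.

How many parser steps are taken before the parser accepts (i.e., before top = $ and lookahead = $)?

     Stack  Input      Action
  1  $ P    c c c b $  expand P -> c P
  2  $ P c  c c c b $  match c
  3  $ P    c c b $    expand P -> c P
  4  $ P c  c c b $    match c
  5  $ P    c b $      expand P -> c P
  6  $ P c  c b $      match c
  7  $ P    b $        expand P -> b R
  8  $ R b  b $        match b
  9  $ R    $          expand R -> λ
Accept reached after 9 steps.

9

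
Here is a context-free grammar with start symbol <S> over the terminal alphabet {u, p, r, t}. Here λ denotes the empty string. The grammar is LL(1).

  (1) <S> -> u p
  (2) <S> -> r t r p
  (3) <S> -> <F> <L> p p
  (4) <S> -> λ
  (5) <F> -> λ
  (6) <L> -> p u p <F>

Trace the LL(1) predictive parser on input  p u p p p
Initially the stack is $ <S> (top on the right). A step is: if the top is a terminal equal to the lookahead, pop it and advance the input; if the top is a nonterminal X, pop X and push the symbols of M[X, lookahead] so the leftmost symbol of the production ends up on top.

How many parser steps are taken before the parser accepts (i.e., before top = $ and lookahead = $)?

9

step 1: stack=$ <S>  input=p u p p p $  — expand <S> -> <F> <L> p p
step 2: stack=$ p p <L> <F>  input=p u p p p $  — expand <F> -> λ
step 3: stack=$ p p <L>  input=p u p p p $  — expand <L> -> p u p <F>
step 4: stack=$ p p <F> p u p  input=p u p p p $  — match p
step 5: stack=$ p p <F> p u  input=u p p p $  — match u
step 6: stack=$ p p <F> p  input=p p p $  — match p
step 7: stack=$ p p <F>  input=p p $  — expand <F> -> λ
step 8: stack=$ p p  input=p p $  — match p
step 9: stack=$ p  input=p $  — match p
Accept reached after 9 steps.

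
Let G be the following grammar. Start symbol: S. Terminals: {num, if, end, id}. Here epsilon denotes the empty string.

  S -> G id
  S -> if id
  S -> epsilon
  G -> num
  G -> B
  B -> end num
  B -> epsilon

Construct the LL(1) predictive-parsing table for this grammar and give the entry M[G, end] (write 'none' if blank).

G -> B

FIRST(B) = {epsilon, end}
FIRST(G) = {epsilon, end, num}  (via B)
FIRST(S) = {epsilon, end, id, if, num}  (via G id)
FOLLOW(S) includes $ since S is the start symbol.
FOLLOW(G): in S->G id, G is followed by id with FIRST {id}. Thus FOLLOW(G) = {id}.
For G -> num: FIRST(num) = {num}, so it goes in M[G, t] for t ∈ {num}.
For G -> B: FIRST(B) = {epsilon, end}, so it goes in M[G, t] for t ∈ {end}; since epsilon ∈ FIRST, also for every t ∈ FOLLOW(G) = {id}.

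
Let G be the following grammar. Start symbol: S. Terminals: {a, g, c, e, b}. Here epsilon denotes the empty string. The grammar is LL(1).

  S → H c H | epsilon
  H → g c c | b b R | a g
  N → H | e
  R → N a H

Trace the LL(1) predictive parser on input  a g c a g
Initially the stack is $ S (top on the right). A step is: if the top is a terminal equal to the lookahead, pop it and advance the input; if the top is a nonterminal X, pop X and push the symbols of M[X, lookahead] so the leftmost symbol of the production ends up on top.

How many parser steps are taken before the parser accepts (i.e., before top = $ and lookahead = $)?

step 1: stack=$ S  input=a g c a g $  — expand S → H c H
step 2: stack=$ H c H  input=a g c a g $  — expand H → a g
step 3: stack=$ H c g a  input=a g c a g $  — match a
step 4: stack=$ H c g  input=g c a g $  — match g
step 5: stack=$ H c  input=c a g $  — match c
step 6: stack=$ H  input=a g $  — expand H → a g
step 7: stack=$ g a  input=a g $  — match a
step 8: stack=$ g  input=g $  — match g
Accept reached after 8 steps.

8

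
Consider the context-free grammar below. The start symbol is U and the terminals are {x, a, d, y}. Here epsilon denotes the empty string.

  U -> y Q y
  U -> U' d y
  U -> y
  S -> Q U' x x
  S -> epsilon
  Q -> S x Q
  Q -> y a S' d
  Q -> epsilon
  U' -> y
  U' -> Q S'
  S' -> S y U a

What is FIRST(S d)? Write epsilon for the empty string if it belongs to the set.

FIRST(U) = {x, y}  (via U' d y)
FIRST(S) = {epsilon, x, y}  (via Q U' x x)
FIRST(Q) = {epsilon, x, y}  (via S x Q)
FIRST(S') = {x, y}  (via S y U a)
FIRST(U') = {x, y}  (via Q S')
FIRST(S d): take FIRST of each symbol in turn, carrying on past any symbol whose FIRST contains epsilon; result {d, x, y}.

{d, x, y}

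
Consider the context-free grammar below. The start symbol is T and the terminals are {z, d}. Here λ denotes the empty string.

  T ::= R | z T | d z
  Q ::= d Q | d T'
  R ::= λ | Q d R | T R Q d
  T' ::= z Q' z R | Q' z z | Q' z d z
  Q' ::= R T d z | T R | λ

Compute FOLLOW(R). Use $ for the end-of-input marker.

{$, d, z}

FIRST(Q) = {d}
FIRST(T) = {λ, d, z}  (via R)
FIRST(R) = {λ, d, z}  (via Q d R, T R Q d)
FIRST(Q') = {λ, d, z}  (via R T d z, T R)
FIRST(T') = {d, z}  (via Q' z z, Q' z d z)
FOLLOW(T) includes $ since T is the start symbol.
FOLLOW(Q): in Q::=d Q, the suffix after Q is empty (adds nothing new); in R::=Q d R, Q is followed by d R with FIRST {d}; in R::=T R Q d, Q is followed by d with FIRST {d}. Thus FOLLOW(Q) = {d}.
FOLLOW(T'): in Q::=d T', the suffix after T' is empty, so FOLLOW(T') ⊇ FOLLOW(Q) = {d}. Thus FOLLOW(T') = {d}.
FOLLOW(Q'): in T'::=z Q' z R, Q' is followed by z R with FIRST {z}; in T'::=Q' z z, Q' is followed by z z with FIRST {z}; in T'::=Q' z d z, Q' is followed by z d z with FIRST {z}. Thus FOLLOW(Q') = {z}.
FOLLOW(T): in T::=z T, the suffix after T is empty (adds nothing new); in R::=T R Q d, T is followed by R Q d with FIRST {d, z}; in Q'::=R T d z, T is followed by d z with FIRST {d}; in Q'::=T R, T is followed by R with FIRST {λ, d, z}; in Q'::=T R, the suffix after T is nullable, so FOLLOW(T) ⊇ FOLLOW(Q') = {z}. Thus FOLLOW(T) = {$, d, z}.
FOLLOW(R): in T::=R, the suffix after R is empty, so FOLLOW(R) ⊇ FOLLOW(T) = {$, d, z}; in R::=Q d R, the suffix after R is empty (adds nothing new); in R::=T R Q d, R is followed by Q d with FIRST {d}; in T'::=z Q' z R, the suffix after R is empty, so FOLLOW(R) ⊇ FOLLOW(T') = {d}; in Q'::=R T d z, R is followed by T d z with FIRST {d, z}; in Q'::=T R, the suffix after R is empty, so FOLLOW(R) ⊇ FOLLOW(Q') = {z}. Thus FOLLOW(R) = {$, d, z}.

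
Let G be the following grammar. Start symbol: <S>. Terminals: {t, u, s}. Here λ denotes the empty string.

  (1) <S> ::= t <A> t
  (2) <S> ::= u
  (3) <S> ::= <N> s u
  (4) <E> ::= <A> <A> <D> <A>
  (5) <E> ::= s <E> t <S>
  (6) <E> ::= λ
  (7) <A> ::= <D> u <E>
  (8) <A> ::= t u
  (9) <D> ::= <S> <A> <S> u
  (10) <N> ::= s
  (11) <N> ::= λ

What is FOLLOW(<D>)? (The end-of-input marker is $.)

FIRST(<N>) = {λ, s}
FIRST(<S>) = {s, t, u}  (via <N> s u)
FIRST(<D>) = {s, t, u}  (via <S> <A> <S> u)
FIRST(<A>) = {s, t, u}  (via <D> u <E>)
FIRST(<E>) = {λ, s, t, u}  (via <A> <A> <D> <A>)
FOLLOW(<S>) includes $ since <S> is the start symbol.
FOLLOW(<D>): in <E>::=<A> <A> <D> <A>, <D> is followed by <A> with FIRST {s, t, u}; in <A>::=<D> u <E>, <D> is followed by u <E> with FIRST {u}. Thus FOLLOW(<D>) = {s, t, u}.
FOLLOW(<N>): in <S>::=<N> s u, <N> is followed by s u with FIRST {s}. Thus FOLLOW(<N>) = {s}.
FOLLOW(<S>): in <E>::=s <E> t <S>, the suffix after <S> is empty, so FOLLOW(<S>) ⊇ FOLLOW(<E>) = {s, t, u}; in <D>::=<S> <A> <S> u (occurrence 1), <S> is followed by <A> <S> u with FIRST {s, t, u}; in <D>::=<S> <A> <S> u (occurrence 2), <S> is followed by u with FIRST {u}. Thus FOLLOW(<S>) = {$, s, t, u}.
FOLLOW(<E>): in <E>::=s <E> t <S>, <E> is followed by t <S> with FIRST {t}; in <A>::=<D> u <E>, the suffix after <E> is empty, so FOLLOW(<E>) ⊇ FOLLOW(<A>) = {s, t, u}. Thus FOLLOW(<E>) = {s, t, u}.
FOLLOW(<A>): in <S>::=t <A> t, <A> is followed by t with FIRST {t}; in <E>::=<A> <A> <D> <A> (occurrence 1), <A> is followed by <A> <D> <A> with FIRST {s, t, u}; in <E>::=<A> <A> <D> <A> (occurrence 2), <A> is followed by <D> <A> with FIRST {s, t, u}; in <E>::=<A> <A> <D> <A> (occurrence 3), the suffix after <A> is empty, so FOLLOW(<A>) ⊇ FOLLOW(<E>) = {s, t, u}; in <D>::=<S> <A> <S> u, <A> is followed by <S> u with FIRST {s, t, u}. Thus FOLLOW(<A>) = {s, t, u}.

{s, t, u}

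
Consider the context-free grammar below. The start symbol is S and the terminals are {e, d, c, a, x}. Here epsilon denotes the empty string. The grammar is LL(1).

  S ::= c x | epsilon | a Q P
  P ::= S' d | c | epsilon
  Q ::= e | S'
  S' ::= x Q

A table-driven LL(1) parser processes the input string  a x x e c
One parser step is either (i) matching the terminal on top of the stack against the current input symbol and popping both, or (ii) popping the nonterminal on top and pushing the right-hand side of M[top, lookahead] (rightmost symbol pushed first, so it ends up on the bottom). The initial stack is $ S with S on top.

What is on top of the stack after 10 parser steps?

P

step 1: stack=$ S  input=a x x e c $  — expand S ::= a Q P
step 2: stack=$ P Q a  input=a x x e c $  — match a
step 3: stack=$ P Q  input=x x e c $  — expand Q ::= S'
step 4: stack=$ P S'  input=x x e c $  — expand S' ::= x Q
step 5: stack=$ P Q x  input=x x e c $  — match x
step 6: stack=$ P Q  input=x e c $  — expand Q ::= S'
step 7: stack=$ P S'  input=x e c $  — expand S' ::= x Q
step 8: stack=$ P Q x  input=x e c $  — match x
step 9: stack=$ P Q  input=e c $  — expand Q ::= e
step 10: stack=$ P e  input=e c $  — match e
Stack after step 10: $ P (top = P).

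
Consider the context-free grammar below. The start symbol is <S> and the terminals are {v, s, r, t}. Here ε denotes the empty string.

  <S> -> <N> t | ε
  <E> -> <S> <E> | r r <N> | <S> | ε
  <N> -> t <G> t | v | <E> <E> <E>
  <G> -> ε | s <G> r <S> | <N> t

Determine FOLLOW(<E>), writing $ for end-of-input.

{r, t, v}

FIRST(<S>) = {ε, r, t, v}  (via <N> t)
FIRST(<E>) = {ε, r, t, v}  (via <S> <E>, <S>)
FIRST(<N>) = {ε, r, t, v}  (via <E> <E> <E>)
FIRST(<G>) = {ε, r, s, t, v}  (via <N> t)
FOLLOW(<S>) includes $ since <S> is the start symbol.
FOLLOW(<G>): in <N>->t <G> t, <G> is followed by t with FIRST {t}; in <G>->s <G> r <S>, <G> is followed by r <S> with FIRST {r}. Thus FOLLOW(<G>) = {r, t}.
FOLLOW(<S>): in <E>-><S> <E>, <S> is followed by <E> with FIRST {ε, r, t, v}; in <E>-><S> <E>, the suffix after <S> is nullable, so FOLLOW(<S>) ⊇ FOLLOW(<E>) = {r, t, v}; in <E>-><S>, the suffix after <S> is empty, so FOLLOW(<S>) ⊇ FOLLOW(<E>) = {r, t, v}; in <G>->s <G> r <S>, the suffix after <S> is empty, so FOLLOW(<S>) ⊇ FOLLOW(<G>) = {r, t}. Thus FOLLOW(<S>) = {$, r, t, v}.
FOLLOW(<E>): in <E>-><S> <E>, the suffix after <E> is empty (adds nothing new); in <N>-><E> <E> <E> (occurrence 1), <E> is followed by <E> <E> with FIRST {ε, r, t, v}; in <N>-><E> <E> <E> (occurrence 1), the suffix after <E> is nullable, so FOLLOW(<E>) ⊇ FOLLOW(<N>) = {r, t, v}; in <N>-><E> <E> <E> (occurrence 2), <E> is followed by <E> with FIRST {ε, r, t, v}; in <N>-><E> <E> <E> (occurrence 2), the suffix after <E> is nullable, so FOLLOW(<E>) ⊇ FOLLOW(<N>) = {r, t, v}; in <N>-><E> <E> <E> (occurrence 3), the suffix after <E> is empty, so FOLLOW(<E>) ⊇ FOLLOW(<N>) = {r, t, v}. Thus FOLLOW(<E>) = {r, t, v}.
FOLLOW(<N>): in <S>-><N> t, <N> is followed by t with FIRST {t}; in <E>->r r <N>, the suffix after <N> is empty, so FOLLOW(<N>) ⊇ FOLLOW(<E>) = {r, t, v}; in <G>-><N> t, <N> is followed by t with FIRST {t}. Thus FOLLOW(<N>) = {r, t, v}.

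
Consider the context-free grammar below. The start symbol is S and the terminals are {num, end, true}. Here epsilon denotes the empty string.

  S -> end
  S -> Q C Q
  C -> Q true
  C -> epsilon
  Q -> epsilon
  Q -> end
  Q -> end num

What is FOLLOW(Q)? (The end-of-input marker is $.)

{$, end, true}

FIRST(Q) = {epsilon, end}
FIRST(C) = {epsilon, end, true}  (via Q true)
FIRST(S) = {epsilon, end, true}  (via Q C Q)
FOLLOW(S) includes $ since S is the start symbol.
FOLLOW(S): S appears on no right-hand side. Thus FOLLOW(S) = {$}.
FOLLOW(C): in S->Q C Q, C is followed by Q with FIRST {epsilon, end}; in S->Q C Q, the suffix after C is nullable, so FOLLOW(C) ⊇ FOLLOW(S) = {$}. Thus FOLLOW(C) = {$, end}.
FOLLOW(Q): in S->Q C Q (occurrence 1), Q is followed by C Q with FIRST {epsilon, end, true}; in S->Q C Q (occurrence 1), the suffix after Q is nullable, so FOLLOW(Q) ⊇ FOLLOW(S) = {$}; in S->Q C Q (occurrence 2), the suffix after Q is empty, so FOLLOW(Q) ⊇ FOLLOW(S) = {$}; in C->Q true, Q is followed by true with FIRST {true}. Thus FOLLOW(Q) = {$, end, true}.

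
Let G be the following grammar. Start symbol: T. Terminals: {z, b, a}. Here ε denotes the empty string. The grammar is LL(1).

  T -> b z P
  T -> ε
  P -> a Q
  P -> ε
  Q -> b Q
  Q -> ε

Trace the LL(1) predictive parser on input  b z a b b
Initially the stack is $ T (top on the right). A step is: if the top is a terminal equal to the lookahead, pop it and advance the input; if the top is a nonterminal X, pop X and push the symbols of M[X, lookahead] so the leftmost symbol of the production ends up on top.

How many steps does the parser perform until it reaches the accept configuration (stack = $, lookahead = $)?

      Stack    Input        Action
   1  $ T      b z a b b $  expand T -> b z P
   2  $ P z b  b z a b b $  match b
   3  $ P z    z a b b $    match z
   4  $ P      a b b $      expand P -> a Q
   5  $ Q a    a b b $      match a
   6  $ Q      b b $        expand Q -> b Q
   7  $ Q b    b b $        match b
   8  $ Q      b $          expand Q -> b Q
   9  $ Q b    b $          match b
  10  $ Q      $            expand Q -> ε
Accept reached after 10 steps.

10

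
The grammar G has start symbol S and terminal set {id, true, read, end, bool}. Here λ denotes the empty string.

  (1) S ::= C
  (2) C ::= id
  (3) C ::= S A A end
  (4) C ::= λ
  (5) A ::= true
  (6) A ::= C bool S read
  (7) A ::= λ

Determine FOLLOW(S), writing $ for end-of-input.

FIRST(S) = {λ, bool, end, id, true}  (via C)
FIRST(C) = {λ, bool, end, id, true}  (via S A A end)
FIRST(A) = {λ, bool, end, id, true}  (via C bool S read)
FOLLOW(S) includes $ since S is the start symbol.
FOLLOW(S): in C::=S A A end, S is followed by A A end with FIRST {bool, end, id, true}; in A::=C bool S read, S is followed by read with FIRST {read}. Thus FOLLOW(S) = {$, bool, end, id, read, true}.
FOLLOW(C): in S::=C, the suffix after C is empty, so FOLLOW(C) ⊇ FOLLOW(S) = {$, bool, end, id, read, true}; in A::=C bool S read, C is followed by bool S read with FIRST {bool}. Thus FOLLOW(C) = {$, bool, end, id, read, true}.
FOLLOW(A): in C::=S A A end (occurrence 1), A is followed by A end with FIRST {bool, end, id, true}; in C::=S A A end (occurrence 2), A is followed by end with FIRST {end}. Thus FOLLOW(A) = {bool, end, id, true}.

{$, bool, end, id, read, true}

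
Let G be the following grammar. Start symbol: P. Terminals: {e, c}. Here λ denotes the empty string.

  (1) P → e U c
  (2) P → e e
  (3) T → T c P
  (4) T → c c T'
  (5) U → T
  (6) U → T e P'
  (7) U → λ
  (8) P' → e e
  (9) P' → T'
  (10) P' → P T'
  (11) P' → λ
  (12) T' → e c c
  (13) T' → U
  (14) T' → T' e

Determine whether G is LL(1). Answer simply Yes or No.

No

FIRST(P) = {e}
FIRST(T) = {c}
FIRST(U) = {λ, c}
FIRST(P') = {λ, c, e}
FIRST(T') = {λ, c, e}
FOLLOW(P) = {$, c, e}
FOLLOW(T) = {c, e}
FOLLOW(U) = {c, e}
FOLLOW(P') = {c, e}
FOLLOW(T') = {c, e}
Cell M[P, e] receives both P → e U c and P → e e — the grammar is not LL(1).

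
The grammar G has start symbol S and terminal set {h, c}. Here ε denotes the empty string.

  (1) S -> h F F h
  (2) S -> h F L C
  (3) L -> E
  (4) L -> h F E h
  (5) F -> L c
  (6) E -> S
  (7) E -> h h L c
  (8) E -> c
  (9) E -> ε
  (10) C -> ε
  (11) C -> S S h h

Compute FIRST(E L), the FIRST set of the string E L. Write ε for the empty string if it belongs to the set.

{ε, c, h}

FIRST(S): from S->h F F h we get {h}; from S->h F L C we get {h}. So FIRST(S) = {h}.
FIRST(E): from E->S we get {h}; from E->h h L c we get {h}; from E->c we get {c}; from E->ε we get {ε}. So FIRST(E) = {ε, c, h}.
FIRST(C): from C->ε we get {ε}; from C->S S h h we get {h}. So FIRST(C) = {ε, h}.
FIRST(L): from L->E we get {ε, c, h}; from L->h F E h we get {h}. So FIRST(L) = {ε, c, h}.
FIRST(F): from F->L c we get {c, h}. So FIRST(F) = {c, h}.
FIRST(E L): take FIRST of each symbol in turn, carrying on past any symbol whose FIRST contains ε; result {ε, c, h}.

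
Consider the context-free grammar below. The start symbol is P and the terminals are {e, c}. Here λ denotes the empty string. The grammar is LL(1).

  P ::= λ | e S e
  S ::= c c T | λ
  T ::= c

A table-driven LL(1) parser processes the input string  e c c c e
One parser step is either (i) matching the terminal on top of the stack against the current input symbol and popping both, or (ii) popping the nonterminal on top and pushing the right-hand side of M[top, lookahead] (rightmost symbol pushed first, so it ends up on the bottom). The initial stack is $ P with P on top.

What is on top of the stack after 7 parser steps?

e

step 1: stack=$ P  input=e c c c e $  — expand P ::= e S e
step 2: stack=$ e S e  input=e c c c e $  — match e
step 3: stack=$ e S  input=c c c e $  — expand S ::= c c T
step 4: stack=$ e T c c  input=c c c e $  — match c
step 5: stack=$ e T c  input=c c e $  — match c
step 6: stack=$ e T  input=c e $  — expand T ::= c
step 7: stack=$ e c  input=c e $  — match c
Stack after step 7: $ e (top = e).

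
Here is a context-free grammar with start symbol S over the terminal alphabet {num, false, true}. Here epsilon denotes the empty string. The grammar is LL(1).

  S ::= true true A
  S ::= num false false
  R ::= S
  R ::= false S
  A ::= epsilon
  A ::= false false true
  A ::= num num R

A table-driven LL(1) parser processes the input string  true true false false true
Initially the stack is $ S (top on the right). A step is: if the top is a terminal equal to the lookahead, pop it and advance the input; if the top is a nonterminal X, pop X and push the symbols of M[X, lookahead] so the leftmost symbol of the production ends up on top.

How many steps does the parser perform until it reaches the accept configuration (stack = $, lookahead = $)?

7

step 1: stack=$ S  input=true true false false true $  — expand S ::= true true A
step 2: stack=$ A true true  input=true true false false true $  — match true
step 3: stack=$ A true  input=true false false true $  — match true
step 4: stack=$ A  input=false false true $  — expand A ::= false false true
step 5: stack=$ true false false  input=false false true $  — match false
step 6: stack=$ true false  input=false true $  — match false
step 7: stack=$ true  input=true $  — match true
Accept reached after 7 steps.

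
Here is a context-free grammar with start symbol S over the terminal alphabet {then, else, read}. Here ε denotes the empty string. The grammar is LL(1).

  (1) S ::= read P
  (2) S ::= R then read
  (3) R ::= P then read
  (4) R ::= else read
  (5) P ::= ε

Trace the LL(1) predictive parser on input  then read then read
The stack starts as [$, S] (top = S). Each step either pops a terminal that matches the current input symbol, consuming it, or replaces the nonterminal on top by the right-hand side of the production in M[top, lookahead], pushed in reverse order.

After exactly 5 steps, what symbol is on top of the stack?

then

step 1: stack=$ S  input=then read then read $  — expand S ::= R then read
step 2: stack=$ read then R  input=then read then read $  — expand R ::= P then read
step 3: stack=$ read then read then P  input=then read then read $  — expand P ::= ε
step 4: stack=$ read then read then  input=then read then read $  — match then
step 5: stack=$ read then read  input=read then read $  — match read
Stack after step 5: $ read then (top = then).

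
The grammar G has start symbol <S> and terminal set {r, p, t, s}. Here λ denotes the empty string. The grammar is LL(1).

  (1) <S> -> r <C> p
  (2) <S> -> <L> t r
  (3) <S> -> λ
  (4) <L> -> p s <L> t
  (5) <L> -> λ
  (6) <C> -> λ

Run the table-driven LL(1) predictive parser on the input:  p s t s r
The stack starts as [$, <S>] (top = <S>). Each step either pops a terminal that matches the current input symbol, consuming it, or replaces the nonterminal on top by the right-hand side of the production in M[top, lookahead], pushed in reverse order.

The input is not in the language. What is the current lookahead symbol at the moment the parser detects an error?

s

step 1: stack=$ <S>  input=p s t s r $  — expand <S> -> <L> t r
step 2: stack=$ r t <L>  input=p s t s r $  — expand <L> -> p s <L> t
step 3: stack=$ r t t <L> s p  input=p s t s r $  — match p
step 4: stack=$ r t t <L> s  input=s t s r $  — match s
step 5: stack=$ r t t <L>  input=t s r $  — expand <L> -> λ
step 6: stack=$ r t t  input=t s r $  — match t
step 7: stack=$ r t  input=s r $  — error: top is terminal t but lookahead is s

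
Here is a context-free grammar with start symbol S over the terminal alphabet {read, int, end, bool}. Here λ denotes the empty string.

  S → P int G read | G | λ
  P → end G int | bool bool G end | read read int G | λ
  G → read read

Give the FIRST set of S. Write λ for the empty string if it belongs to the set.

{λ, bool, end, int, read}

FIRST(P) = {λ, bool, end, read}
FIRST(G) = {read}
FIRST(S) = {λ, bool, end, int, read}  (via P int G read, G)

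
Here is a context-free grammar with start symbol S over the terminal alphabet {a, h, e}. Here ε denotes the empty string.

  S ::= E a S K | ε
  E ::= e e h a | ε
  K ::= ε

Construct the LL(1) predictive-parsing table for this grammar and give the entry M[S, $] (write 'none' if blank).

S ::= ε

FIRST(E) = {ε, e}
FIRST(K) = {ε}
FIRST(S) = {ε, a, e}  (via E a S K)
FOLLOW(S) includes $ since S is the start symbol.
FOLLOW(S): in S::=E a S K, S is followed by K with FIRST {ε}; in S::=E a S K, the suffix after S is nullable (adds nothing new). Thus FOLLOW(S) = {$}.
For S ::= E a S K: FIRST(E a S K) = {a, e}, so it goes in M[S, t] for t ∈ {a, e}.
For S ::= ε: FIRST(ε) = {ε}, so it goes in M[S, t] for t ∈ {}; since ε ∈ FIRST, also for every t ∈ FOLLOW(S) = {$}.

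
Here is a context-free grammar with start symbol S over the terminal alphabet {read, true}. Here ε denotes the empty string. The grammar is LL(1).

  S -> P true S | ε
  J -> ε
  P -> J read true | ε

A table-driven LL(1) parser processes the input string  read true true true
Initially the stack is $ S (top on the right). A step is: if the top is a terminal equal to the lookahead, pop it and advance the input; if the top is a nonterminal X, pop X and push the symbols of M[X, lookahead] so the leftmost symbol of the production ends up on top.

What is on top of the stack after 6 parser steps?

step 1: stack=$ S  input=read true true true $  — expand S -> P true S
step 2: stack=$ S true P  input=read true true true $  — expand P -> J read true
step 3: stack=$ S true true read J  input=read true true true $  — expand J -> ε
step 4: stack=$ S true true read  input=read true true true $  — match read
step 5: stack=$ S true true  input=true true true $  — match true
step 6: stack=$ S true  input=true true $  — match true
Stack after step 6: $ S (top = S).

S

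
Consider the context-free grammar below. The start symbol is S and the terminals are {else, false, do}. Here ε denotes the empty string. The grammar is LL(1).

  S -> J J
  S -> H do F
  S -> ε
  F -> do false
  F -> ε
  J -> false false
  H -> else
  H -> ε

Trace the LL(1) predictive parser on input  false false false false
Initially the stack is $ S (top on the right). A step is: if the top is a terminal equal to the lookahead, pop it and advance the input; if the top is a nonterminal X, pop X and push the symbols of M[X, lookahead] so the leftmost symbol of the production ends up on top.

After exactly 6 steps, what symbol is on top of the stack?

false

step 1: stack=$ S  input=false false false false $  — expand S -> J J
step 2: stack=$ J J  input=false false false false $  — expand J -> false false
step 3: stack=$ J false false  input=false false false false $  — match false
step 4: stack=$ J false  input=false false false $  — match false
step 5: stack=$ J  input=false false $  — expand J -> false false
step 6: stack=$ false false  input=false false $  — match false
Stack after step 6: $ false (top = false).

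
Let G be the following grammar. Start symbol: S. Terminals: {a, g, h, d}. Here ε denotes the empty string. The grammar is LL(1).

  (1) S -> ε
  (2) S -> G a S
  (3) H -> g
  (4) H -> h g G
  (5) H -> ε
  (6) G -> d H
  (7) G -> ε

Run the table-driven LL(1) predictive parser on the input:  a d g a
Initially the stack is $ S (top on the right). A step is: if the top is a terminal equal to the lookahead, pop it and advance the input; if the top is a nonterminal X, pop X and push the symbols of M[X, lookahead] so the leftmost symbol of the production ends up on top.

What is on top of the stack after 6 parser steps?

step 1: stack=$ S  input=a d g a $  — expand S -> G a S
step 2: stack=$ S a G  input=a d g a $  — expand G -> ε
step 3: stack=$ S a  input=a d g a $  — match a
step 4: stack=$ S  input=d g a $  — expand S -> G a S
step 5: stack=$ S a G  input=d g a $  — expand G -> d H
step 6: stack=$ S a H d  input=d g a $  — match d
Stack after step 6: $ S a H (top = H).

H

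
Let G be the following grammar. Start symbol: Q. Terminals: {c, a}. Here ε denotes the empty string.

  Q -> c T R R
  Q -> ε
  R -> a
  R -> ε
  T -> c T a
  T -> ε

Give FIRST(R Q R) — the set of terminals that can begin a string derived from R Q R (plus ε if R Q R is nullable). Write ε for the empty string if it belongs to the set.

{ε, a, c}

FIRST(Q): from Q->c T R R we get {c}; from Q->ε we get {ε}. So FIRST(Q) = {ε, c}.
FIRST(R): from R->a we get {a}; from R->ε we get {ε}. So FIRST(R) = {ε, a}.
FIRST(T): from T->c T a we get {c}; from T->ε we get {ε}. So FIRST(T) = {ε, c}.
FIRST(R Q R): take FIRST of each symbol in turn, carrying on past any symbol whose FIRST contains ε; result {ε, a, c}.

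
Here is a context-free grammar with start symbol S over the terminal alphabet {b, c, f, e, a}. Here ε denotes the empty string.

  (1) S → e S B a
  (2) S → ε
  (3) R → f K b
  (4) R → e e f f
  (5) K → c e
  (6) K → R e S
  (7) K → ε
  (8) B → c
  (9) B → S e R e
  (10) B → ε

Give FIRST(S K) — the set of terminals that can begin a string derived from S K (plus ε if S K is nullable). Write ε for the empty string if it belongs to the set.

{ε, c, e, f}

FIRST(S) = {ε, e}
FIRST(R) = {e, f}
FIRST(K) = {ε, c, e, f}  (via R e S)
FIRST(B) = {ε, c, e}  (via S e R e)
FIRST(S K): take FIRST of each symbol in turn, carrying on past any symbol whose FIRST contains ε; result {ε, c, e, f}.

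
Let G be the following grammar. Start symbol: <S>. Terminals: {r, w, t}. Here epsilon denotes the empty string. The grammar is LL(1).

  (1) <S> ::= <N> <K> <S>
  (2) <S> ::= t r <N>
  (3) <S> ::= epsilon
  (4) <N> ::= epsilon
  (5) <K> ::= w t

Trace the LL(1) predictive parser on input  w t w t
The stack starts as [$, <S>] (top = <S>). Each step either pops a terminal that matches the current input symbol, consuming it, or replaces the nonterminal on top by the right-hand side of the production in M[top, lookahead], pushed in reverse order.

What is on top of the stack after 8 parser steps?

     Stack          Input      Action
  1  $ <S>          w t w t $  expand <S> ::= <N> <K> <S>
  2  $ <S> <K> <N>  w t w t $  expand <N> ::= epsilon
  3  $ <S> <K>      w t w t $  expand <K> ::= w t
  4  $ <S> t w      w t w t $  match w
  5  $ <S> t        t w t $    match t
  6  $ <S>          w t $      expand <S> ::= <N> <K> <S>
  7  $ <S> <K> <N>  w t $      expand <N> ::= epsilon
  8  $ <S> <K>      w t $      expand <K> ::= w t
Stack after step 8: $ <S> t w (top = w).

w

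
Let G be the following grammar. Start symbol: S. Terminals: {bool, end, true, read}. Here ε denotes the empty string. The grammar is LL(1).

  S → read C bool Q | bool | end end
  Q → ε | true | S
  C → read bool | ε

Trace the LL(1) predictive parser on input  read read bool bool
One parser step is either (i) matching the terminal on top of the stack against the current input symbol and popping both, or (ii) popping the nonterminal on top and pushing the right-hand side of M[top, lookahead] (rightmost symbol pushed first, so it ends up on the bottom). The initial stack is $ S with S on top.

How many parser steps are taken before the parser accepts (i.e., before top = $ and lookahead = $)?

7

     Stack               Input                  Action
  1  $ S                 read read bool bool $  expand S → read C bool Q
  2  $ Q bool C read     read read bool bool $  match read
  3  $ Q bool C          read bool bool $       expand C → read bool
  4  $ Q bool bool read  read bool bool $       match read
  5  $ Q bool bool       bool bool $            match bool
  6  $ Q bool            bool $                 match bool
  7  $ Q                 $                      expand Q → ε
Accept reached after 7 steps.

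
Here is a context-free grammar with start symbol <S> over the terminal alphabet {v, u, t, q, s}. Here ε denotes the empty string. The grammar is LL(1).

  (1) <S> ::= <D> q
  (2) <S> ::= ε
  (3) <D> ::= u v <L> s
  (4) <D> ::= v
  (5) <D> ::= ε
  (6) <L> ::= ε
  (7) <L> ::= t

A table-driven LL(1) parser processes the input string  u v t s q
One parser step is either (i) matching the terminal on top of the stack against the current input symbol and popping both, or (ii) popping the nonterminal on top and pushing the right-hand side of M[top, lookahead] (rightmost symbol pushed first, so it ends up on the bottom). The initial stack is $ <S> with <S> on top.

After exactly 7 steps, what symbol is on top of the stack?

q

step 1: stack=$ <S>  input=u v t s q $  — expand <S> ::= <D> q
step 2: stack=$ q <D>  input=u v t s q $  — expand <D> ::= u v <L> s
step 3: stack=$ q s <L> v u  input=u v t s q $  — match u
step 4: stack=$ q s <L> v  input=v t s q $  — match v
step 5: stack=$ q s <L>  input=t s q $  — expand <L> ::= t
step 6: stack=$ q s t  input=t s q $  — match t
step 7: stack=$ q s  input=s q $  — match s
Stack after step 7: $ q (top = q).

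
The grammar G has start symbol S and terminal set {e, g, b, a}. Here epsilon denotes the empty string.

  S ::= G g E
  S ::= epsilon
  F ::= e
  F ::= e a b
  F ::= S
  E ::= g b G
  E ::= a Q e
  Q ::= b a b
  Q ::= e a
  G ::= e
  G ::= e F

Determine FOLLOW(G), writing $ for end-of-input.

FIRST(E) = {a, g}
FIRST(Q) = {b, e}
FIRST(G) = {e}
FIRST(S) = {epsilon, e}  (via G g E)
FIRST(F) = {epsilon, e}  (via S)
FOLLOW(S) includes $ since S is the start symbol.
FOLLOW(Q): in E::=a Q e, Q is followed by e with FIRST {e}. Thus FOLLOW(Q) = {e}.
FOLLOW(S): in F::=S, the suffix after S is empty, so FOLLOW(S) ⊇ FOLLOW(F) = {$, g}. Thus FOLLOW(S) = {$, g}.
FOLLOW(E): in S::=G g E, the suffix after E is empty, so FOLLOW(E) ⊇ FOLLOW(S) = {$, g}. Thus FOLLOW(E) = {$, g}.
FOLLOW(G): in S::=G g E, G is followed by g E with FIRST {g}; in E::=g b G, the suffix after G is empty, so FOLLOW(G) ⊇ FOLLOW(E) = {$, g}. Thus FOLLOW(G) = {$, g}.
FOLLOW(F): in G::=e F, the suffix after F is empty, so FOLLOW(F) ⊇ FOLLOW(G) = {$, g}. Thus FOLLOW(F) = {$, g}.

{$, g}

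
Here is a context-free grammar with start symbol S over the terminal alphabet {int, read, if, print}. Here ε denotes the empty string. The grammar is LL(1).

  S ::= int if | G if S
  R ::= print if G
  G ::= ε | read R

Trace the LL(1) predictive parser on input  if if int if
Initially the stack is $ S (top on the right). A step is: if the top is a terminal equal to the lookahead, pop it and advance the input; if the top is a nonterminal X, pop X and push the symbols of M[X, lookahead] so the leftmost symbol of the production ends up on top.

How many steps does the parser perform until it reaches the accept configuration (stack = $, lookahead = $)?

step 1: stack=$ S  input=if if int if $  — expand S ::= G if S
step 2: stack=$ S if G  input=if if int if $  — expand G ::= ε
step 3: stack=$ S if  input=if if int if $  — match if
step 4: stack=$ S  input=if int if $  — expand S ::= G if S
step 5: stack=$ S if G  input=if int if $  — expand G ::= ε
step 6: stack=$ S if  input=if int if $  — match if
step 7: stack=$ S  input=int if $  — expand S ::= int if
step 8: stack=$ if int  input=int if $  — match int
step 9: stack=$ if  input=if $  — match if
Accept reached after 9 steps.

9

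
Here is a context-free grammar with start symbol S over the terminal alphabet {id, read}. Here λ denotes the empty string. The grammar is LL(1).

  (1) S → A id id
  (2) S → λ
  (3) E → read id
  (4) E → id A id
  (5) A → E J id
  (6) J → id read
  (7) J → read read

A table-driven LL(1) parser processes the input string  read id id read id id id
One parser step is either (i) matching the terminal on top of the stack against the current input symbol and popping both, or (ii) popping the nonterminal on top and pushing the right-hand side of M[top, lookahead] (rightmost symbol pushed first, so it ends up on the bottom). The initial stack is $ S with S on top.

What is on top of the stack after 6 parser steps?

id

     Stack                 Input                       Action
  1  $ S                   read id id read id id id $  expand S → A id id
  2  $ id id A             read id id read id id id $  expand A → E J id
  3  $ id id id J E        read id id read id id id $  expand E → read id
  4  $ id id id J id read  read id id read id id id $  match read
  5  $ id id id J id       id id read id id id $       match id
  6  $ id id id J          id read id id id $          expand J → id read
Stack after step 6: $ id id id read id (top = id).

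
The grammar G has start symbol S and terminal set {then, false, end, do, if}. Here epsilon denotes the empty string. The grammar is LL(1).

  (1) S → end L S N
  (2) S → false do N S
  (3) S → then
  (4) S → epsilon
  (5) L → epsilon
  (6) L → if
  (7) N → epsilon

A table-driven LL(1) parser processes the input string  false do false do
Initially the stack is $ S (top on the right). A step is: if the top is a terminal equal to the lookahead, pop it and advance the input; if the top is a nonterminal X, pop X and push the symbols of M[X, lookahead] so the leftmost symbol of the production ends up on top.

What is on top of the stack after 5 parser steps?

false

step 1: stack=$ S  input=false do false do $  — expand S → false do N S
step 2: stack=$ S N do false  input=false do false do $  — match false
step 3: stack=$ S N do  input=do false do $  — match do
step 4: stack=$ S N  input=false do $  — expand N → epsilon
step 5: stack=$ S  input=false do $  — expand S → false do N S
Stack after step 5: $ S N do false (top = false).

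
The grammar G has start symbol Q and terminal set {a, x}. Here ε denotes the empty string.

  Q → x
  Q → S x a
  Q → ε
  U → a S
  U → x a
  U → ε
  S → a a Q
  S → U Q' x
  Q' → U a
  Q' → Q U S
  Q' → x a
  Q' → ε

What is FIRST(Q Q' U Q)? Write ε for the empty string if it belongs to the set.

FIRST(U): from U→a S we get {a}; from U→x a we get {x}; from U→ε we get {ε}. So FIRST(U) = {ε, a, x}.
FIRST(Q): from Q→x we get {x}; from Q→S x a we get {a, x}; from Q→ε we get {ε}. So FIRST(Q) = {ε, a, x}.
FIRST(S): from S→a a Q we get {a}; from S→U Q' x we get {a, x}. So FIRST(S) = {a, x}.
FIRST(Q'): from Q'→U a we get {a, x}; from Q'→Q U S we get {a, x}; from Q'→x a we get {x}; from Q'→ε we get {ε}. So FIRST(Q') = {ε, a, x}.
FIRST(Q Q' U Q): take FIRST of each symbol in turn, carrying on past any symbol whose FIRST contains ε; result {ε, a, x}.

{ε, a, x}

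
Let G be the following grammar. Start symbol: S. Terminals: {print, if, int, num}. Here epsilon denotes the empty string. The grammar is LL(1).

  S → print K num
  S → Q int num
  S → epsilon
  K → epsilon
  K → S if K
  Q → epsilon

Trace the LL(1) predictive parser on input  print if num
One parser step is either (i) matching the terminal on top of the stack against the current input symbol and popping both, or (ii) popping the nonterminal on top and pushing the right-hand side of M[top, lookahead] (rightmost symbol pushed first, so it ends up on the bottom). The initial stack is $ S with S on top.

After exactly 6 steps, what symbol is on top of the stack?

num

step 1: stack=$ S  input=print if num $  — expand S → print K num
step 2: stack=$ num K print  input=print if num $  — match print
step 3: stack=$ num K  input=if num $  — expand K → S if K
step 4: stack=$ num K if S  input=if num $  — expand S → epsilon
step 5: stack=$ num K if  input=if num $  — match if
step 6: stack=$ num K  input=num $  — expand K → epsilon
Stack after step 6: $ num (top = num).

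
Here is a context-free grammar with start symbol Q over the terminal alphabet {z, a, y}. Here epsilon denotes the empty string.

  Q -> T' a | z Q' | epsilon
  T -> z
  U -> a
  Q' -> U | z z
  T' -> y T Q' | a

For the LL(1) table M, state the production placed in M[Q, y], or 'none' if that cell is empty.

Q -> T' a

FIRST(T): from T->z we get {z}. So FIRST(T) = {z}.
FIRST(U): from U->a we get {a}. So FIRST(U) = {a}.
FIRST(T'): from T'->y T Q' we get {y}; from T'->a we get {a}. So FIRST(T') = {a, y}.
FIRST(Q): from Q->T' a we get {a, y}; from Q->z Q' we get {z}; from Q->epsilon we get {epsilon}. So FIRST(Q) = {epsilon, a, y, z}.
FIRST(Q'): from Q'->U we get {a}; from Q'->z z we get {z}. So FIRST(Q') = {a, z}.
FOLLOW(Q) includes $ since Q is the start symbol.
FOLLOW(Q): Q appears on no right-hand side. Thus FOLLOW(Q) = {$}.
For Q -> T' a: FIRST(T' a) = {a, y}, so it goes in M[Q, t] for t ∈ {a, y}.
For Q -> z Q': FIRST(z Q') = {z}, so it goes in M[Q, t] for t ∈ {z}.
For Q -> epsilon: FIRST(epsilon) = {epsilon}, so it goes in M[Q, t] for t ∈ {}; since epsilon ∈ FIRST, also for every t ∈ FOLLOW(Q) = {$}.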